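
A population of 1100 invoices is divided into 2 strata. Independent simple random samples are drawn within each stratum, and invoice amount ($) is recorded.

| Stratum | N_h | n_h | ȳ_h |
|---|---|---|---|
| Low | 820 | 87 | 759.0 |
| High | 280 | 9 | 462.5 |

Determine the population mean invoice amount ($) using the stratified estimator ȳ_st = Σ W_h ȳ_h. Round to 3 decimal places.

N = Σ N_h = 1100. Stratum weights W_h = N_h/N.
ȳ_st = (820·759.0 + 280·462.5) / 1100 = 683.52727

ȳ_st ≈ 683.527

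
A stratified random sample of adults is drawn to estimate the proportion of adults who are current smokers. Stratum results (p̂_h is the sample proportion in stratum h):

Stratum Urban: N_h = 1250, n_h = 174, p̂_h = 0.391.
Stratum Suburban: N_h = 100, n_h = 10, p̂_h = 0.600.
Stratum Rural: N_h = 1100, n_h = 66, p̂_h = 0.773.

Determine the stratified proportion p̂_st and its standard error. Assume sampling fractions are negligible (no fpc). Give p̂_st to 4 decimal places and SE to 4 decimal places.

p̂_st ≈ 0.5710, SE ≈ 0.0308

N = 2450; stratum weights W_h = N_h/N.
p̂_st = Σ W_h p̂_h = (1250·0.391 + 100·0.600 + 1100·0.773)/2450 = 0.57104
V̂(p̂_st) = Σ W_h² p̂_h(1−p̂_h)/(n_h−1):
  stratum Urban: (1250/2450)²·0.391·0.609/173 = 0.000358291
  stratum Suburban: (100/2450)²·0.600·0.400/9 = 4.44259e-05
  stratum Rural: (1100/2450)²·0.773·0.227/65 = 0.000544183
V̂(p̂_st) = 0.0009469; SE = √V̂ = 0.0307717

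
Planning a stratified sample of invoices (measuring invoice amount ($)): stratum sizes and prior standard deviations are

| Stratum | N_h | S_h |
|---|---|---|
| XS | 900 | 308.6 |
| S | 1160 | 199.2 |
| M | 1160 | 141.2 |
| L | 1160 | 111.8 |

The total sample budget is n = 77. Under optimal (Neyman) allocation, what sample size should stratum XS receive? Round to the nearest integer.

27

Neyman allocation: n_h = n · N_h S_h / Σ N_i S_i, with n = 77.
  stratum XS: N_h·S_h = 900·308.6 = 277740.00
  stratum S: N_h·S_h = 1160·199.2 = 231072.00
  stratum M: N_h·S_h = 1160·141.2 = 163792.00
  stratum L: N_h·S_h = 1160·111.8 = 129688.00
Σ N_h S_h = 802292.00
n for stratum XS = 77·277740.00/802292.00 = 26.656 → 27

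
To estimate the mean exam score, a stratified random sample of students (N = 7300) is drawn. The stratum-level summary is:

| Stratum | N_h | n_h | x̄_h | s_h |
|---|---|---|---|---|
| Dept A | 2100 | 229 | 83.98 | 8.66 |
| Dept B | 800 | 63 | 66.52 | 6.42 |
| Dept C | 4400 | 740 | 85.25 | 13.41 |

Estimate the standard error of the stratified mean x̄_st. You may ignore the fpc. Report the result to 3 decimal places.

V̂(x̄_st) = Σ W_h² s_h²/n_h, with W_h = N_h/N and N = 7300:
  stratum Dept A: (2100/7300)²·8.66²/229 = 0.0271015
  stratum Dept B: (800/7300)²·6.42²/63 = 0.00785713
  stratum Dept C: (4400/7300)²·13.41²/740 = 0.0882847
V̂(x̄_st) = 0.123243
SE(x̄_st) = √0.123243 = 0.35106

SE(x̄_st) ≈ 0.351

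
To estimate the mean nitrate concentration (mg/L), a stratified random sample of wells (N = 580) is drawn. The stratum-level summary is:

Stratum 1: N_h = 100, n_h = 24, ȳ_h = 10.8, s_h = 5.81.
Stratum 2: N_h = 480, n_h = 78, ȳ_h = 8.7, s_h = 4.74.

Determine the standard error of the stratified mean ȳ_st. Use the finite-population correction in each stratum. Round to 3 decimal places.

V̂(ȳ_st) = Σ W_h² (1 − n_h/N_h) s_h²/n_h, with W_h = N_h/N and N = 580:
  stratum 1: (100/580)²·(1 − 24/100)·5.81²/24 = 0.031776
  stratum 2: (480/580)²·(1 − 78/480)·4.74²/78 = 0.165224
V̂(ȳ_st) = 0.197
SE(ȳ_st) = √0.197 = 0.443847

SE(ȳ_st) ≈ 0.444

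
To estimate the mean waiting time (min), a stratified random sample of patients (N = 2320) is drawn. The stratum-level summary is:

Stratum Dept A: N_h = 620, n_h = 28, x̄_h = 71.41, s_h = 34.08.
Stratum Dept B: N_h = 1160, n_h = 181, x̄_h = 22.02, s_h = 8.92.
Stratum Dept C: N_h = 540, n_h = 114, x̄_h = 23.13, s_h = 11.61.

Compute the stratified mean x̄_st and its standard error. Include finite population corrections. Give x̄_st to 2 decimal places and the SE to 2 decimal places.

x̄_st = Σ W_h x̄_h = (620·71.41 + 1160·22.02 + 540·23.13)/2320 = 35.47741
V̂(x̄_st) = Σ W_h² (1 − n_h/N_h) s_h²/n_h, with W_h = N_h/N and N = 2320:
  stratum Dept A: (620/2320)²·(1 − 28/620)·34.08²/28 = 2.82865
  stratum Dept B: (1160/2320)²·(1 − 181/1160)·8.92²/181 = 0.0927504
  stratum Dept C: (540/2320)²·(1 − 114/540)·11.61²/114 = 0.0505344
V̂(x̄_st) = 2.97193
SE(x̄_st) = √2.97193 = 1.72393

x̄_st ≈ 35.48, SE ≈ 1.72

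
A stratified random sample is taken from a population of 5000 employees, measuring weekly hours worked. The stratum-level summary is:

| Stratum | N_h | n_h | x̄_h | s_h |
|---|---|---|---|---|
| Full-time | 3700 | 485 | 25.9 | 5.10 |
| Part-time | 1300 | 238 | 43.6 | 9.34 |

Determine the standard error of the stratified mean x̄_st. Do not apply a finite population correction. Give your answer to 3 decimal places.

V̂(x̄_st) = Σ W_h² s_h²/n_h, with W_h = N_h/N and N = 5000:
  stratum Full-time: (3700/5000)²·5.10²/485 = 0.0293672
  stratum Part-time: (1300/5000)²·9.34²/238 = 0.0247778
V̂(x̄_st) = 0.054145
SE(x̄_st) = √0.054145 = 0.232691

SE(x̄_st) ≈ 0.233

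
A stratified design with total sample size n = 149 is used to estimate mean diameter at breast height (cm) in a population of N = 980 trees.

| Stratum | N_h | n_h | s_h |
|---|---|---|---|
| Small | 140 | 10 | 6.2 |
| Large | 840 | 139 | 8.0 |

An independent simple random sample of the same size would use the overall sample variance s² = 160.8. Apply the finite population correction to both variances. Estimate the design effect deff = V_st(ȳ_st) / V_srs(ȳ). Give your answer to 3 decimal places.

deff ≈ 0.388

V̂(ȳ_st) = Σ W_h² (1 − n_h/N_h) s_h²/n_h, with W_h = N_h/N and N = 980:
  stratum Small: (140/980)²·(1 − 10/140)·6.2²/10 = 0.0728455
  stratum Large: (840/980)²·(1 − 139/840)·8.0²/139 = 0.2823
V_st = 0.355145
V_srs = (1 − 149/980)·160.8/149 = 0.915113
deff = V_st / V_srs = 0.355145/0.915113 = 0.3881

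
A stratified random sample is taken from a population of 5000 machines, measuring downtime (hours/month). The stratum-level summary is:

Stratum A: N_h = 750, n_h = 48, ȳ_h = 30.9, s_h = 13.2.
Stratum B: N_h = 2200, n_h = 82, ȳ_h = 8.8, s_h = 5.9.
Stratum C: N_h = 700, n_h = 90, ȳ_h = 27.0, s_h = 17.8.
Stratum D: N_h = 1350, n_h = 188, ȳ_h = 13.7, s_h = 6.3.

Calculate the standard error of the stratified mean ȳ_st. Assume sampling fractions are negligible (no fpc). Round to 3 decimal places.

V̂(ȳ_st) = Σ W_h² s_h²/n_h, with W_h = N_h/N and N = 5000:
  stratum A: (750/5000)²·13.2²/48 = 0.081675
  stratum B: (2200/5000)²·5.9²/82 = 0.0821856
  stratum C: (700/5000)²·17.8²/90 = 0.0690007
  stratum D: (1350/5000)²·6.3²/188 = 0.0153904
V̂(ȳ_st) = 0.248252
SE(ȳ_st) = √0.248252 = 0.498249

SE(ȳ_st) ≈ 0.498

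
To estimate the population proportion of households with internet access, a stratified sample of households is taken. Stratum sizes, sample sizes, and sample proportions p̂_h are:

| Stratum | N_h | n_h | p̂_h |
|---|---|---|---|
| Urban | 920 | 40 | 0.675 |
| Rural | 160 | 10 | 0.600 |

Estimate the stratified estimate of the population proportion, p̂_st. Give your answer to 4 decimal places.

p̂_st ≈ 0.6639

N = 1080; stratum weights W_h = N_h/N.
p̂_st = Σ W_h p̂_h = (920·0.675 + 160·0.600)/1080 = 0.66389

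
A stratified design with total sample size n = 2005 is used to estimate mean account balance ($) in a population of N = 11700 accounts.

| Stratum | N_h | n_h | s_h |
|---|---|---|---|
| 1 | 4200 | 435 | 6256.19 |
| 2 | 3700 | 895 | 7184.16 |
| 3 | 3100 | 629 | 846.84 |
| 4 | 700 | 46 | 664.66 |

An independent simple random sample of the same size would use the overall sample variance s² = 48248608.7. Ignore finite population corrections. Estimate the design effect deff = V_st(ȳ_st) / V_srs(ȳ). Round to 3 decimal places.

deff ≈ 0.726

V̂(ȳ_st) = Σ W_h² s_h²/n_h, with W_h = N_h/N and N = 11700:
  stratum 1: (4200/11700)²·6256.19²/435 = 11594.6
  stratum 2: (3700/11700)²·7184.16²/895 = 5767.14
  stratum 3: (3100/11700)²·846.84²/629 = 80.0394
  stratum 4: (700/11700)²·664.66²/46 = 34.3768
V_st = 17476.2
V_srs = s²/n = 48248608.7/2005 = 24064.1
deff = V_st / V_srs = 17476.2/24064.1 = 0.7262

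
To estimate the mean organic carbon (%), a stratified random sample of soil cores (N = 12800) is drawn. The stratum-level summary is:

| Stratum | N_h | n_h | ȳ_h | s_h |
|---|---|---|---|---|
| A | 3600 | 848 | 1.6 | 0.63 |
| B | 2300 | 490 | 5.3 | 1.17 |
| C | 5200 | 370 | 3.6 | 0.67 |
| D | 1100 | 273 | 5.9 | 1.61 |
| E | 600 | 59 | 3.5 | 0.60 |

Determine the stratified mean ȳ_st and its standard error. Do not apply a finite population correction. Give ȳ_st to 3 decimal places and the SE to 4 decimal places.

ȳ_st ≈ 3.536, SE ≈ 0.0203

ȳ_st = Σ W_h ȳ_h = (3600·1.6 + 2300·5.3 + 5200·3.6 + 1100·5.9 + 600·3.5)/12800 = 3.53594
V̂(ȳ_st) = Σ W_h² s_h²/n_h, with W_h = N_h/N and N = 12800:
  stratum A: (3600/12800)²·0.63²/848 = 3.70229e-05
  stratum B: (2300/12800)²·1.17²/490 = 9.0201e-05
  stratum C: (5200/12800)²·0.67²/370 = 0.000200233
  stratum D: (1100/12800)²·1.61²/273 = 7.0122e-05
  stratum E: (600/12800)²·0.60²/59 = 1.3407e-05
V̂(ȳ_st) = 0.000410986
SE(ȳ_st) = √0.000410986 = 0.0202728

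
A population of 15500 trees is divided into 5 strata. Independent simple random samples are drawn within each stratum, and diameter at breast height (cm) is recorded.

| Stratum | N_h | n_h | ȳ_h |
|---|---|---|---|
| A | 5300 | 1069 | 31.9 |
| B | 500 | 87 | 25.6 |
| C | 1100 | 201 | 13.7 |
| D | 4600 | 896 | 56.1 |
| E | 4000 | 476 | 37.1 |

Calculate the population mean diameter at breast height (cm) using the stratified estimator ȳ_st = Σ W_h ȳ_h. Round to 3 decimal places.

ȳ_st ≈ 38.929

N = Σ N_h = 15500. Stratum weights W_h = N_h/N.
ȳ_st = (5300·31.9 + 500·25.6 + 1100·13.7 + 4600·56.1 + 4000·37.1) / 15500 = 38.92903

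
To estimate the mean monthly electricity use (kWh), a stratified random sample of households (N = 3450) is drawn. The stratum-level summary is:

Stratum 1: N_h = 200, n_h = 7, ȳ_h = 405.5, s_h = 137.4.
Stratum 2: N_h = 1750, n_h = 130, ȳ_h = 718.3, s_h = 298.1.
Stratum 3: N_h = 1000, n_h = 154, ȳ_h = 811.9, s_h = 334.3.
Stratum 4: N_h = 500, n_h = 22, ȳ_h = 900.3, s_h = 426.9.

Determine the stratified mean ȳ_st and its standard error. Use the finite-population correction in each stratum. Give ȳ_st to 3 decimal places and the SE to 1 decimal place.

ȳ_st ≈ 753.674, SE ≈ 19.7

ȳ_st = Σ W_h ȳ_h = (200·405.5 + 1750·718.3 + 1000·811.9 + 500·900.3)/3450 = 753.67391
V̂(ȳ_st) = Σ W_h² (1 − n_h/N_h) s_h²/n_h, with W_h = N_h/N and N = 3450:
  stratum 1: (200/3450)²·(1 − 7/200)·137.4²/7 = 8.7463
  stratum 2: (1750/3450)²·(1 − 130/1750)·298.1²/130 = 162.815
  stratum 3: (1000/3450)²·(1 − 154/1000)·334.3²/154 = 51.5803
  stratum 4: (500/3450)²·(1 − 22/500)·426.9²/22 = 166.337
V̂(ȳ_st) = 389.479
SE(ȳ_st) = √389.479 = 19.7352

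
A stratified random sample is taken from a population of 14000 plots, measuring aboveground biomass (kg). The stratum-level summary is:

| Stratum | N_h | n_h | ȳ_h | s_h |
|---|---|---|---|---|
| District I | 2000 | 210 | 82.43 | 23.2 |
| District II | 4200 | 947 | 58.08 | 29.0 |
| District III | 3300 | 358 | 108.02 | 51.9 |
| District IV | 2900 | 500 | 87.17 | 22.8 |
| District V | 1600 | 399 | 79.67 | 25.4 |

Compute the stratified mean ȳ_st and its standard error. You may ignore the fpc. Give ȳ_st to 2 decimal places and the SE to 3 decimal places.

ȳ_st ≈ 81.82, SE ≈ 0.785

ȳ_st = Σ W_h ȳ_h = (2000·82.43 + 4200·58.08 + 3300·108.02 + 2900·87.17 + 1600·79.67)/14000 = 81.82336
V̂(ȳ_st) = Σ W_h² s_h²/n_h, with W_h = N_h/N and N = 14000:
  stratum District I: (2000/14000)²·23.2²/210 = 0.0523071
  stratum District II: (4200/14000)²·29.0²/947 = 0.0799261
  stratum District III: (3300/14000)²·51.9²/358 = 0.418045
  stratum District IV: (2900/14000)²·22.8²/500 = 0.0446108
  stratum District V: (1600/14000)²·25.4²/399 = 0.0211192
V̂(ȳ_st) = 0.616009
SE(ȳ_st) = √0.616009 = 0.784862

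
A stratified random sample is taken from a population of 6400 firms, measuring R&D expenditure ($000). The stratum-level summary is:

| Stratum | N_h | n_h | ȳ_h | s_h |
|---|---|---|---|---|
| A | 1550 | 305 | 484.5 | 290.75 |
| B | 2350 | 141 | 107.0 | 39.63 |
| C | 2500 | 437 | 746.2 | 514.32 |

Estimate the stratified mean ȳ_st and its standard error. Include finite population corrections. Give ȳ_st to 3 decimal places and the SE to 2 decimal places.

ȳ_st ≈ 448.113, SE ≈ 9.52

ȳ_st = Σ W_h ȳ_h = (1550·484.5 + 2350·107.0 + 2500·746.2)/6400 = 448.11328
V̂(ȳ_st) = Σ W_h² (1 − n_h/N_h) s_h²/n_h, with W_h = N_h/N and N = 6400:
  stratum A: (1550/6400)²·(1 − 305/1550)·290.75²/305 = 13.0581
  stratum B: (2350/6400)²·(1 − 141/2350)·39.63²/141 = 1.41167
  stratum C: (2500/6400)²·(1 − 437/2500)·514.32²/437 = 76.2193
V̂(ȳ_st) = 90.689
SE(ȳ_st) = √90.689 = 9.52308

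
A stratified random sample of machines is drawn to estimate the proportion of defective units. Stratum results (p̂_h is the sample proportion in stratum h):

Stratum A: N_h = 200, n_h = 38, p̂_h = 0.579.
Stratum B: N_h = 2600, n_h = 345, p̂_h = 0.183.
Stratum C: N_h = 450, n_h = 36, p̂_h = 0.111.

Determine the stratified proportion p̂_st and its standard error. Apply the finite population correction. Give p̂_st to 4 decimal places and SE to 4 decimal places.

p̂_st ≈ 0.1974, SE ≈ 0.0176

N = 3250; stratum weights W_h = N_h/N.
p̂_st = Σ W_h p̂_h = (200·0.579 + 2600·0.183 + 450·0.111)/3250 = 0.19740
V̂(p̂_st) = Σ W_h² (1 − n_h/N_h) p̂_h(1−p̂_h)/(n_h−1):
  stratum A: (200/3250)²·(1 − 38/200)·0.579·0.421/37 = 2.02086e-05
  stratum B: (2600/3250)²·(1 − 345/2600)·0.183·0.817/344 = 0.00024125
  stratum C: (450/3250)²·(1 − 36/450)·0.111·0.889/35 = 4.97282e-05
V̂(p̂_st) = 0.000311187; SE = √V̂ = 0.0176405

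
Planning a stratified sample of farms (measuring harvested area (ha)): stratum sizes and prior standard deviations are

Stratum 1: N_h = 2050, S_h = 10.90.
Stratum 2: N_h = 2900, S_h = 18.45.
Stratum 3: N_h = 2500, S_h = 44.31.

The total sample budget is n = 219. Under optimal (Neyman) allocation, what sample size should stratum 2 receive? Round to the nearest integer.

63

Neyman allocation: n_h = n · N_h S_h / Σ N_i S_i, with n = 219.
  stratum 1: N_h·S_h = 2050·10.90 = 22345.00
  stratum 2: N_h·S_h = 2900·18.45 = 53505.00
  stratum 3: N_h·S_h = 2500·44.31 = 110775.00
Σ N_h S_h = 186625.00
n for stratum 2 = 219·53505.00/186625.00 = 62.787 → 63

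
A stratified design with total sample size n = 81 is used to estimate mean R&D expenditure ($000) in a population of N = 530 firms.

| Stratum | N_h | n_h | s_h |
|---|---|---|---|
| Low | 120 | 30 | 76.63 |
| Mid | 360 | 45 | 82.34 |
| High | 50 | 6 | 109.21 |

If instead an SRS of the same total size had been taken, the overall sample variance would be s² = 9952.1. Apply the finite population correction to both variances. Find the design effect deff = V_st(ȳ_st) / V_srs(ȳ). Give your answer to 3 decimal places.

deff ≈ 0.806

V̂(ȳ_st) = Σ W_h² (1 − n_h/N_h) s_h²/n_h, with W_h = N_h/N and N = 530:
  stratum Low: (120/530)²·(1 − 30/120)·76.63²/30 = 7.52573
  stratum Mid: (360/530)²·(1 − 45/360)·82.34²/45 = 60.8234
  stratum High: (50/530)²·(1 − 6/50)·109.21²/6 = 15.5684
V_st = 83.9175
V_srs = (1 − 81/530)·9952.1/81 = 104.088
deff = V_st / V_srs = 83.9175/104.088 = 0.8062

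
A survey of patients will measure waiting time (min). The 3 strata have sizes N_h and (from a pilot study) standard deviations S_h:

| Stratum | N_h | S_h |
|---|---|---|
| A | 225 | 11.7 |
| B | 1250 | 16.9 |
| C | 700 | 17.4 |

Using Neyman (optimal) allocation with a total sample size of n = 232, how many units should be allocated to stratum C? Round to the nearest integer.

Neyman allocation: n_h = n · N_h S_h / Σ N_i S_i, with n = 232.
  stratum A: N_h·S_h = 225·11.7 = 2632.50
  stratum B: N_h·S_h = 1250·16.9 = 21125.00
  stratum C: N_h·S_h = 700·17.4 = 12180.00
Σ N_h S_h = 35937.50
n for stratum C = 232·12180.00/35937.50 = 78.630 → 79

79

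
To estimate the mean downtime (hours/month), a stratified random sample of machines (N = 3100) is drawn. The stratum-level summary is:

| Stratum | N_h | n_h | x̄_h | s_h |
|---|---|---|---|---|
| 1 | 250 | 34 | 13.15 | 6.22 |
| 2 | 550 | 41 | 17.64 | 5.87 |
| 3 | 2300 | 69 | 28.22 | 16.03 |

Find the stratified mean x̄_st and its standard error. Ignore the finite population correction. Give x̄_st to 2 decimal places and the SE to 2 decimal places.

x̄_st ≈ 25.13, SE ≈ 1.44

x̄_st = Σ W_h x̄_h = (250·13.15 + 550·17.64 + 2300·28.22)/3100 = 25.12758
V̂(x̄_st) = Σ W_h² s_h²/n_h, with W_h = N_h/N and N = 3100:
  stratum 1: (250/3100)²·6.22²/34 = 0.00740046
  stratum 2: (550/3100)²·5.87²/41 = 0.0264542
  stratum 3: (2300/3100)²·16.03²/69 = 2.04998
V̂(x̄_st) = 2.08384
SE(x̄_st) = √2.08384 = 1.44355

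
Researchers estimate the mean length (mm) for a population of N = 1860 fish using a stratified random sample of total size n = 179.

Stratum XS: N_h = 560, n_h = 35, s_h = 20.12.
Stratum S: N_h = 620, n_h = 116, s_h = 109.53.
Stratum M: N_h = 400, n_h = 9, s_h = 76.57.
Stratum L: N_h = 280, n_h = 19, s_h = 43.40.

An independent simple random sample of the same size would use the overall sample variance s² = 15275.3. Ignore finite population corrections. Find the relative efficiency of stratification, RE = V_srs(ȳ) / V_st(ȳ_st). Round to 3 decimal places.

V̂(ȳ_st) = Σ W_h² s_h²/n_h, with W_h = N_h/N and N = 1860:
  stratum XS: (560/1860)²·20.12²/35 = 1.04843
  stratum S: (620/1860)²·109.53²/116 = 11.4912
  stratum M: (400/1860)²·76.57²/9 = 30.1279
  stratum L: (280/1860)²·43.40²/19 = 2.24655
V_st = 44.9141
V_srs = s²/n = 15275.3/179 = 85.3369
Relative efficiency = V_srs / V_st = 85.3369/44.9141 = 1.9000

RE ≈ 1.900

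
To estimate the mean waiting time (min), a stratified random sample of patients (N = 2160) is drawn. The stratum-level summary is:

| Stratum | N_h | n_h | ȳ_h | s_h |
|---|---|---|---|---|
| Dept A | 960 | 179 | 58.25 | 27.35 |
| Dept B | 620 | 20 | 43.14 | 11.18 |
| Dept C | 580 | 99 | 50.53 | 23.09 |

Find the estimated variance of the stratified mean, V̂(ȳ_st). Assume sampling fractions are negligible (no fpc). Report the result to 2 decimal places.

V̂(ȳ_st) ≈ 1.73

V̂(ȳ_st) = Σ W_h² s_h²/n_h, with W_h = N_h/N and N = 2160:
  stratum Dept A: (960/2160)²·27.35²/179 = 0.825461
  stratum Dept B: (620/2160)²·11.18²/20 = 0.514908
  stratum Dept C: (580/2160)²·23.09²/99 = 0.388294
V̂(ȳ_st) = 1.72866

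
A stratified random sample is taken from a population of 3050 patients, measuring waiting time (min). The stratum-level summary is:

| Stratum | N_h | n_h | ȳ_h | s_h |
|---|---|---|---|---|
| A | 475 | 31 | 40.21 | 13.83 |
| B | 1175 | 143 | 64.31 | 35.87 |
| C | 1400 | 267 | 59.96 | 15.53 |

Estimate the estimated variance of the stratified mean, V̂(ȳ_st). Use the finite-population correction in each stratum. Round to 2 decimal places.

V̂(ȳ_st) ≈ 1.47

V̂(ȳ_st) = Σ W_h² (1 − n_h/N_h) s_h²/n_h, with W_h = N_h/N and N = 3050:
  stratum A: (475/3050)²·(1 − 31/475)·13.83²/31 = 0.139881
  stratum B: (1175/3050)²·(1 − 143/1175)·35.87²/143 = 1.17286
  stratum C: (1400/3050)²·(1 − 267/1400)·15.53²/267 = 0.154025
V̂(ȳ_st) = 1.46676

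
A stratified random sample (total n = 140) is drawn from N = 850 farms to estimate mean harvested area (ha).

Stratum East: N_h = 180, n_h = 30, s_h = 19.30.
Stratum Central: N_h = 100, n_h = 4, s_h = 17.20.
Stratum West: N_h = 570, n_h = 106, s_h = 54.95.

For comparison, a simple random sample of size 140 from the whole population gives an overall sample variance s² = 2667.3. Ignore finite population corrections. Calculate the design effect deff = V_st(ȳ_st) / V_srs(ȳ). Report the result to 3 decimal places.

V̂(ȳ_st) = Σ W_h² s_h²/n_h, with W_h = N_h/N and N = 850:
  stratum East: (180/850)²·19.30²/30 = 0.556802
  stratum Central: (100/850)²·17.20²/4 = 1.02367
  stratum West: (570/850)²·54.95²/106 = 12.8098
V_st = 14.3902
V_srs = s²/n = 2667.3/140 = 19.0521
deff = V_st / V_srs = 14.3902/19.0521 = 0.7553

deff ≈ 0.755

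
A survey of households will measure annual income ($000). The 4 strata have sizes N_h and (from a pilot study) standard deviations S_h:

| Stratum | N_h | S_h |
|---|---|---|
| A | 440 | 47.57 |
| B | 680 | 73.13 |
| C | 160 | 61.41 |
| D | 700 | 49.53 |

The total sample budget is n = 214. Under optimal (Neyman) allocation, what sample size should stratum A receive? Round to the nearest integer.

39

Neyman allocation: n_h = n · N_h S_h / Σ N_i S_i, with n = 214.
  stratum A: N_h·S_h = 440·47.57 = 20930.80
  stratum B: N_h·S_h = 680·73.13 = 49728.40
  stratum C: N_h·S_h = 160·61.41 = 9825.60
  stratum D: N_h·S_h = 700·49.53 = 34671.00
Σ N_h S_h = 115155.80
n for stratum A = 214·20930.80/115155.80 = 38.897 → 39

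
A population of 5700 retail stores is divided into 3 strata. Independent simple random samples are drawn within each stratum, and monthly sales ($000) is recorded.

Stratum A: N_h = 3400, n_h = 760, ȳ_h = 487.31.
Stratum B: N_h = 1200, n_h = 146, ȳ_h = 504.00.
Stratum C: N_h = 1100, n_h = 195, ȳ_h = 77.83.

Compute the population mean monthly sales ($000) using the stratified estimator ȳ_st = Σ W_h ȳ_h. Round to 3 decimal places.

ȳ_st ≈ 411.801

N = Σ N_h = 5700. Stratum weights W_h = N_h/N.
ȳ_st = (3400·487.31 + 1200·504.00 + 1100·77.83) / 5700 = 411.80123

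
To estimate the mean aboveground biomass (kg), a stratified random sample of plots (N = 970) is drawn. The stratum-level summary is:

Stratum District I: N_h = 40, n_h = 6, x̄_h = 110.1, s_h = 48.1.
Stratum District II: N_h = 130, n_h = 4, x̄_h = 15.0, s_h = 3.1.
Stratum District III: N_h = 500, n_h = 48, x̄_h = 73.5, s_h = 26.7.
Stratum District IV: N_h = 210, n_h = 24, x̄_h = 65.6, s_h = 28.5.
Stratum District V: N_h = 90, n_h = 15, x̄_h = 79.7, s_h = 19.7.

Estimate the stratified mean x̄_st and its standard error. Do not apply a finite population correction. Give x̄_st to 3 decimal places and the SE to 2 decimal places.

x̄_st = Σ W_h x̄_h = (40·110.1 + 130·15.0 + 500·73.5 + 210·65.6 + 90·79.7)/970 = 66.03402
V̂(x̄_st) = Σ W_h² s_h²/n_h, with W_h = N_h/N and N = 970:
  stratum District I: (40/970)²·48.1²/6 = 0.655715
  stratum District II: (130/970)²·3.1²/4 = 0.0431526
  stratum District III: (500/970)²·26.7²/48 = 3.94619
  stratum District IV: (210/970)²·28.5²/24 = 1.58626
  stratum District V: (90/970)²·19.7²/15 = 0.222732
V̂(x̄_st) = 6.45405
SE(x̄_st) = √6.45405 = 2.54048

x̄_st ≈ 66.034, SE ≈ 2.54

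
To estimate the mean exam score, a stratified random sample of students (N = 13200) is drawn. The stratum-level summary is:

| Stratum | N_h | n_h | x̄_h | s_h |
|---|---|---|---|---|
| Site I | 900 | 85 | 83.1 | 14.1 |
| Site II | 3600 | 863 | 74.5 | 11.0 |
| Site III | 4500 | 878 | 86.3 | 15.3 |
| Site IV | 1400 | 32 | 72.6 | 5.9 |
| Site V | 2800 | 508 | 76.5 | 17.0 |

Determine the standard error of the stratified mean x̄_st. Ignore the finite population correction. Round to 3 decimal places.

SE(x̄_st) ≈ 0.300

V̂(x̄_st) = Σ W_h² s_h²/n_h, with W_h = N_h/N and N = 13200:
  stratum Site I: (900/13200)²·14.1²/85 = 0.0108732
  stratum Site II: (3600/13200)²·11.0²/863 = 0.0104287
  stratum Site III: (4500/13200)²·15.3²/878 = 0.030986
  stratum Site IV: (1400/13200)²·5.9²/32 = 0.0122366
  stratum Site V: (2800/13200)²·17.0²/508 = 0.0255978
V̂(x̄_st) = 0.0901223
SE(x̄_st) = √0.0901223 = 0.300204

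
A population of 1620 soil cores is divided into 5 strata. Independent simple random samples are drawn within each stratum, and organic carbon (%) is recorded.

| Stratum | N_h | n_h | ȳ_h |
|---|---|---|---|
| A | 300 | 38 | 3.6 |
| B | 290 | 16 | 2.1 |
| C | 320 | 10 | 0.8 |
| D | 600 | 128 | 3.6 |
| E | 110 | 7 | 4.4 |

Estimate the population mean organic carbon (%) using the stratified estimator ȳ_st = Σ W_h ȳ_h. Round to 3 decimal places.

ȳ_st ≈ 2.833

N = Σ N_h = 1620. Stratum weights W_h = N_h/N.
ȳ_st = (300·3.6 + 290·2.1 + 320·0.8 + 600·3.6 + 110·4.4) / 1620 = 2.83272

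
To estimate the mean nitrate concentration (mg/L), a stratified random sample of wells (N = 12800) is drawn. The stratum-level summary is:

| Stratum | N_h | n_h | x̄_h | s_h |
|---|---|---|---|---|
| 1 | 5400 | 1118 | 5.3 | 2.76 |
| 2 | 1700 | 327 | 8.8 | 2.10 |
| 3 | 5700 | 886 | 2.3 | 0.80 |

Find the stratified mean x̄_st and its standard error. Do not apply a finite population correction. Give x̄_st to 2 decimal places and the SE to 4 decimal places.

x̄_st = Σ W_h x̄_h = (5400·5.3 + 1700·8.8 + 5700·2.3)/12800 = 4.42891
V̂(x̄_st) = Σ W_h² s_h²/n_h, with W_h = N_h/N and N = 12800:
  stratum 1: (5400/12800)²·2.76²/1118 = 0.00121267
  stratum 2: (1700/12800)²·2.10²/327 = 0.000237886
  stratum 3: (5700/12800)²·0.80²/886 = 0.000143244
V̂(x̄_st) = 0.0015938
SE(x̄_st) = √0.0015938 = 0.0399225

x̄_st ≈ 4.43, SE ≈ 0.0399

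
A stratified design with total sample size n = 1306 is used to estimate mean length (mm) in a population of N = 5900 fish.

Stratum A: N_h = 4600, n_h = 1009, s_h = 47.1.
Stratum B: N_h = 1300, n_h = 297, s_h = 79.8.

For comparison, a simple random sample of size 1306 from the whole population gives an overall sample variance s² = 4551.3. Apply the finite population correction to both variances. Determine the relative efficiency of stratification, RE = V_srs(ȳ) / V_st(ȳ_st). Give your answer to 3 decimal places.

RE ≈ 1.470

V̂(ȳ_st) = Σ W_h² (1 − n_h/N_h) s_h²/n_h, with W_h = N_h/N and N = 5900:
  stratum A: (4600/5900)²·(1 − 1009/4600)·47.1²/1009 = 1.04333
  stratum B: (1300/5900)²·(1 − 297/1300)·79.8²/297 = 0.803137
V_st = 1.84646
V_srs = (1 − 1306/5900)·4551.3/1306 = 2.71351
Relative efficiency = V_srs / V_st = 2.71351/1.84646 = 1.4696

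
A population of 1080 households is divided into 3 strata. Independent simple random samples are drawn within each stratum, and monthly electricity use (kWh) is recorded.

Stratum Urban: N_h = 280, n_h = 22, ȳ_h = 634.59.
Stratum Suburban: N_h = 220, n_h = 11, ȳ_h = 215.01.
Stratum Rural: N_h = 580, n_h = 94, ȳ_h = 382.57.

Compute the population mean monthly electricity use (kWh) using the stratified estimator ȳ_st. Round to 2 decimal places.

N = Σ N_h = 1080. Stratum weights W_h = N_h/N.
ȳ_st = (280·634.59 + 220·215.01 + 580·382.57) / 1080 = 413.7759

ȳ_st ≈ 413.78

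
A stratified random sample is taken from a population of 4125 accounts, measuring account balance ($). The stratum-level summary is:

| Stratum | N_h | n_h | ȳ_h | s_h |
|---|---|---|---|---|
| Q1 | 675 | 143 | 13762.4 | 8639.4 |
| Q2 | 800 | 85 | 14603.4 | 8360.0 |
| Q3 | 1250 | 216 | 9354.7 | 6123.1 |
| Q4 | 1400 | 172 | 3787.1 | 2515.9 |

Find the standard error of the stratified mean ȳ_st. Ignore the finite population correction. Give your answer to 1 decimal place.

V̂(ȳ_st) = Σ W_h² s_h²/n_h, with W_h = N_h/N and N = 4125:
  stratum Q1: (675/4125)²·8639.4²/143 = 13976.3
  stratum Q2: (800/4125)²·8360.0²/85 = 30926.1
  stratum Q3: (1250/4125)²·6123.1²/216 = 15939
  stratum Q4: (1400/4125)²·2515.9²/172 = 4239.03
V̂(ȳ_st) = 65080.4
SE(ȳ_st) = √65080.4 = 255.109

SE(ȳ_st) ≈ 255.1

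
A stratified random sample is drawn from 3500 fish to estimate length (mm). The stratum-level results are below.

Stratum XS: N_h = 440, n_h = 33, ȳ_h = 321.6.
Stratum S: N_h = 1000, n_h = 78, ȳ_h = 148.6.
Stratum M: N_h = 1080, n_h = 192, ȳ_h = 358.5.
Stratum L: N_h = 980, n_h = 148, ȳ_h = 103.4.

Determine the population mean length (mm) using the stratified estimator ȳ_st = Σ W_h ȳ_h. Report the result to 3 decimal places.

N = Σ N_h = 3500. Stratum weights W_h = N_h/N.
ȳ_st = (440·321.6 + 1000·148.6 + 1080·358.5 + 980·103.4) / 3500 = 222.46171

ȳ_st ≈ 222.462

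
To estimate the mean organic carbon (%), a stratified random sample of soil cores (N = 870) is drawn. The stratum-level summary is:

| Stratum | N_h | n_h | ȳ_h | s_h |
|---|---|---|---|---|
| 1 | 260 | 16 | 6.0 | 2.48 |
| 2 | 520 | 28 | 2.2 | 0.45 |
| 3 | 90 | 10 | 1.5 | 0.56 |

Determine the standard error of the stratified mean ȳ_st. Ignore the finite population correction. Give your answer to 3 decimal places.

V̂(ȳ_st) = Σ W_h² s_h²/n_h, with W_h = N_h/N and N = 870:
  stratum 1: (260/870)²·2.48²/16 = 0.0343314
  stratum 2: (520/870)²·0.45²/28 = 0.00258366
  stratum 3: (90/870)²·0.56²/10 = 0.0003356
V̂(ȳ_st) = 0.0372507
SE(ȳ_st) = √0.0372507 = 0.193004

SE(ȳ_st) ≈ 0.193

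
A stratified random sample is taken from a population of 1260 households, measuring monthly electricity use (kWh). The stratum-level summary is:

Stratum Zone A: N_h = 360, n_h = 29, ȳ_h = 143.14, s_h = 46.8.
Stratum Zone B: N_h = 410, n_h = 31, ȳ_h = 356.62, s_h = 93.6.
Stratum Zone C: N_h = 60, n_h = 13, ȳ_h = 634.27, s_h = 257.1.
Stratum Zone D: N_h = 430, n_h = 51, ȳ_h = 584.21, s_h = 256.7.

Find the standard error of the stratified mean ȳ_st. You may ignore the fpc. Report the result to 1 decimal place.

V̂(ȳ_st) = Σ W_h² s_h²/n_h, with W_h = N_h/N and N = 1260:
  stratum Zone A: (360/1260)²·46.8²/29 = 6.16535
  stratum Zone B: (410/1260)²·93.6²/31 = 29.9238
  stratum Zone C: (60/1260)²·257.1²/13 = 11.5298
  stratum Zone D: (430/1260)²·256.7²/51 = 150.48
V̂(ȳ_st) = 198.098
SE(ȳ_st) = √198.098 = 14.0747

SE(ȳ_st) ≈ 14.1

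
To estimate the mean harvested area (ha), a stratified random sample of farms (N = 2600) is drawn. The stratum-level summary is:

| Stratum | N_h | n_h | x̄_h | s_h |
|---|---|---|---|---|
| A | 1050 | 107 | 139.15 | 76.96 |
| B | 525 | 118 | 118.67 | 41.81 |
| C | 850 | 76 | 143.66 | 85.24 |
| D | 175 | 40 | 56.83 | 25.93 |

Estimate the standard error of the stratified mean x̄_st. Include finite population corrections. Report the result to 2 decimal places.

V̂(x̄_st) = Σ W_h² (1 − n_h/N_h) s_h²/n_h, with W_h = N_h/N and N = 2600:
  stratum A: (1050/2600)²·(1 − 107/1050)·76.96²/107 = 8.10776
  stratum B: (525/2600)²·(1 − 118/525)·41.81²/118 = 0.468258
  stratum C: (850/2600)²·(1 − 76/850)·85.24²/76 = 9.30436
  stratum D: (175/2600)²·(1 − 40/175)·25.93²/40 = 0.0587449
V̂(x̄_st) = 17.9391
SE(x̄_st) = √17.9391 = 4.23546

SE(x̄_st) ≈ 4.24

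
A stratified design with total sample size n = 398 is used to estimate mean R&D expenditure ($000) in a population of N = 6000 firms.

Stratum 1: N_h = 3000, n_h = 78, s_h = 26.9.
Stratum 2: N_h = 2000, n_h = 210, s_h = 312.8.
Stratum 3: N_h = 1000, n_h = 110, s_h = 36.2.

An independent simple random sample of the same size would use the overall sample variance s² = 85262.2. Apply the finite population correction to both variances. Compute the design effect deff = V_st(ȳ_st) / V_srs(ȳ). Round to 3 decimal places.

deff ≈ 0.244

V̂(ȳ_st) = Σ W_h² (1 − n_h/N_h) s_h²/n_h, with W_h = N_h/N and N = 6000:
  stratum 1: (3000/6000)²·(1 − 78/3000)·26.9²/78 = 2.25896
  stratum 2: (2000/6000)²·(1 − 210/2000)·312.8²/210 = 46.3335
  stratum 3: (1000/6000)²·(1 − 110/1000)·36.2²/110 = 0.294518
V_st = 48.8869
V_srs = (1 − 398/6000)·85262.2/398 = 200.016
deff = V_st / V_srs = 48.8869/200.016 = 0.2444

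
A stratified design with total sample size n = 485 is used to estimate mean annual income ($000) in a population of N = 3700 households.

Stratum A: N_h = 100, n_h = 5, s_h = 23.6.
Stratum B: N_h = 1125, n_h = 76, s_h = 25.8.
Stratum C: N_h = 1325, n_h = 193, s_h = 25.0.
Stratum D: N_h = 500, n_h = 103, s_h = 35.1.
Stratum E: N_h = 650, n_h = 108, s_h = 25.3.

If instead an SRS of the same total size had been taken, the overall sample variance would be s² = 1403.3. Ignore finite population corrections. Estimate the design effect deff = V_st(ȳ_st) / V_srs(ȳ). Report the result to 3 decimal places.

deff ≈ 0.590

V̂(ȳ_st) = Σ W_h² s_h²/n_h, with W_h = N_h/N and N = 3700:
  stratum A: (100/3700)²·23.6²/5 = 0.0813674
  stratum B: (1125/3700)²·25.8²/76 = 0.809706
  stratum C: (1325/3700)²·25.0²/193 = 0.41529
  stratum D: (500/3700)²·35.1²/103 = 0.218431
  stratum E: (650/3700)²·25.3²/108 = 0.182911
V_st = 1.70771
V_srs = s²/n = 1403.3/485 = 2.8934
deff = V_st / V_srs = 1.70771/2.8934 = 0.5902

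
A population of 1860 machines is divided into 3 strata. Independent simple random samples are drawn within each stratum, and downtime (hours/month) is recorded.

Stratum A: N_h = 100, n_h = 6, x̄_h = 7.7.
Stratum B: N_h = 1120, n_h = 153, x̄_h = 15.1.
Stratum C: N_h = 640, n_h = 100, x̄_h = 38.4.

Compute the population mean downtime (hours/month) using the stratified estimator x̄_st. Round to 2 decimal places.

N = Σ N_h = 1860. Stratum weights W_h = N_h/N.
x̄_st = (100·7.7 + 1120·15.1 + 640·38.4) / 1860 = 22.7194

x̄_st ≈ 22.72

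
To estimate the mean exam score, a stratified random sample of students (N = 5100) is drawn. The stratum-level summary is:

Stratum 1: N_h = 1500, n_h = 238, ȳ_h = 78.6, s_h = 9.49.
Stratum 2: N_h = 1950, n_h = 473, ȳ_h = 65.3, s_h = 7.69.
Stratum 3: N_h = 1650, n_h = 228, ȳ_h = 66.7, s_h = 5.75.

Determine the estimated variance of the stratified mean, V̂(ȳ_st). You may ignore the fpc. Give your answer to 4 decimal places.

V̂(ȳ_st) = Σ W_h² s_h²/n_h, with W_h = N_h/N and N = 5100:
  stratum 1: (1500/5100)²·9.49²/238 = 0.0327339
  stratum 2: (1950/5100)²·7.69²/473 = 0.0182777
  stratum 3: (1650/5100)²·5.75²/228 = 0.0151785
V̂(ȳ_st) = 0.06619

V̂(ȳ_st) ≈ 0.0662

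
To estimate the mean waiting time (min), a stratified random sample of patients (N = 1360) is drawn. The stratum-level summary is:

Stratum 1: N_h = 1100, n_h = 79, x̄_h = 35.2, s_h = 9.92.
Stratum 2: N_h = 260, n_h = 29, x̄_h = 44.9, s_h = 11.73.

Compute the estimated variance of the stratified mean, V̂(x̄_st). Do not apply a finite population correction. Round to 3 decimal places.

V̂(x̄_st) = Σ W_h² s_h²/n_h, with W_h = N_h/N and N = 1360:
  stratum 1: (1100/1360)²·9.92²/79 = 0.814899
  stratum 2: (260/1360)²·11.73²/29 = 0.173407
V̂(x̄_st) = 0.988306

V̂(x̄_st) ≈ 0.988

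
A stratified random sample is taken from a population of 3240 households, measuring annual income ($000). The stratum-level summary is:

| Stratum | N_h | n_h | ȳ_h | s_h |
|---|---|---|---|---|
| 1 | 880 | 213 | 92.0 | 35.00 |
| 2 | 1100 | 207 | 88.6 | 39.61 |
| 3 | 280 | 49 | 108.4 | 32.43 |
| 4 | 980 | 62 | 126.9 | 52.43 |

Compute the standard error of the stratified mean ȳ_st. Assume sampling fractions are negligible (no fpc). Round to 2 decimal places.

SE(ȳ_st) ≈ 2.35

V̂(ȳ_st) = Σ W_h² s_h²/n_h, with W_h = N_h/N and N = 3240:
  stratum 1: (880/3240)²·35.00²/213 = 0.42426
  stratum 2: (1100/3240)²·39.61²/207 = 0.873644
  stratum 3: (280/3240)²·32.43²/49 = 0.160296
  stratum 4: (980/3240)²·52.43²/62 = 4.0563
V̂(ȳ_st) = 5.5145
SE(ȳ_st) = √5.5145 = 2.3483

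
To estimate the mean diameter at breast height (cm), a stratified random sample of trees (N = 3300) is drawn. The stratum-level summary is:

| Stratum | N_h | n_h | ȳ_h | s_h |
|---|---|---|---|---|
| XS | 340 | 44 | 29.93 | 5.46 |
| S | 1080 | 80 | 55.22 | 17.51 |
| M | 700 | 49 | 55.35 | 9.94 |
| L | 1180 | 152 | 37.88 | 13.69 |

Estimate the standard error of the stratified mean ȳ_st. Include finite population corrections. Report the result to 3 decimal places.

SE(ȳ_st) ≈ 0.780

V̂(ȳ_st) = Σ W_h² (1 − n_h/N_h) s_h²/n_h, with W_h = N_h/N and N = 3300:
  stratum XS: (340/3300)²·(1 − 44/340)·5.46²/44 = 0.00626146
  stratum S: (1080/3300)²·(1 − 80/1080)·17.51²/80 = 0.380083
  stratum M: (700/3300)²·(1 − 49/700)·9.94²/49 = 0.0843777
  stratum L: (1180/3300)²·(1 − 152/1180)·13.69²/152 = 0.137344
V̂(ȳ_st) = 0.608066
SE(ȳ_st) = √0.608066 = 0.779786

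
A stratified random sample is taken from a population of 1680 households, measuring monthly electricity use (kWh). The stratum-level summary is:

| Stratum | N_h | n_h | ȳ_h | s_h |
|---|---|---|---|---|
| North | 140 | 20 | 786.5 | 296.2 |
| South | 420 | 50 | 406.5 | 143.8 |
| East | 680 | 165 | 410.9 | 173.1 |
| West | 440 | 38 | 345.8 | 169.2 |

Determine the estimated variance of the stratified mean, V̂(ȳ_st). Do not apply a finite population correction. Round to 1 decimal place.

V̂(ȳ_st) = Σ W_h² s_h²/n_h, with W_h = N_h/N and N = 1680:
  stratum North: (140/1680)²·296.2²/20 = 30.4633
  stratum South: (420/1680)²·143.8²/50 = 25.8481
  stratum East: (680/1680)²·173.1²/165 = 29.7515
  stratum West: (440/1680)²·169.2²/38 = 51.6778
V̂(ȳ_st) = 137.741

V̂(ȳ_st) ≈ 137.7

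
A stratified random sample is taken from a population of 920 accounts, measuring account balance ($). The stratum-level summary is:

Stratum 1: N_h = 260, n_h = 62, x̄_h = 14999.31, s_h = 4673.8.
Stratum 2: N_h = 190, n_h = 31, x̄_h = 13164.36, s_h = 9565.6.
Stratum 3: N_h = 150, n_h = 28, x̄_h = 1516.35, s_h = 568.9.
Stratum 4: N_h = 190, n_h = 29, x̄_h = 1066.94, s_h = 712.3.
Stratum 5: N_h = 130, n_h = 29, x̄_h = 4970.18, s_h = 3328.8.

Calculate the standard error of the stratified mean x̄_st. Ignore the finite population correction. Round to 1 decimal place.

SE(x̄_st) ≈ 403.4

V̂(x̄_st) = Σ W_h² s_h²/n_h, with W_h = N_h/N and N = 920:
  stratum 1: (260/920)²·4673.8²/62 = 28139.7
  stratum 2: (190/920)²·9565.6²/31 = 125891
  stratum 3: (150/920)²·568.9²/28 = 307.27
  stratum 4: (190/920)²·712.3²/29 = 746.207
  stratum 5: (130/920)²·3328.8²/29 = 7629.37
V̂(x̄_st) = 162713
SE(x̄_st) = √162713 = 403.378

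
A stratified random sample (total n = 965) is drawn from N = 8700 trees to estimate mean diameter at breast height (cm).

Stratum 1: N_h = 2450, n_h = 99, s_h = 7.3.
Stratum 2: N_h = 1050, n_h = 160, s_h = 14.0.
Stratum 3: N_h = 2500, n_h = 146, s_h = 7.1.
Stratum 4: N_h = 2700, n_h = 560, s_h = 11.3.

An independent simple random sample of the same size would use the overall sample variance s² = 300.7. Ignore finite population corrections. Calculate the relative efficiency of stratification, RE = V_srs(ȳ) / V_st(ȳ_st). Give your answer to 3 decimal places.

RE ≈ 2.807

V̂(ȳ_st) = Σ W_h² s_h²/n_h, with W_h = N_h/N and N = 8700:
  stratum 1: (2450/8700)²·7.3²/99 = 0.0426878
  stratum 2: (1050/8700)²·14.0²/160 = 0.0178433
  stratum 3: (2500/8700)²·7.1²/146 = 0.0285105
  stratum 4: (2700/8700)²·11.3²/560 = 0.0219613
V_st = 0.111003
V_srs = s²/n = 300.7/965 = 0.311606
Relative efficiency = V_srs / V_st = 0.311606/0.111003 = 2.8072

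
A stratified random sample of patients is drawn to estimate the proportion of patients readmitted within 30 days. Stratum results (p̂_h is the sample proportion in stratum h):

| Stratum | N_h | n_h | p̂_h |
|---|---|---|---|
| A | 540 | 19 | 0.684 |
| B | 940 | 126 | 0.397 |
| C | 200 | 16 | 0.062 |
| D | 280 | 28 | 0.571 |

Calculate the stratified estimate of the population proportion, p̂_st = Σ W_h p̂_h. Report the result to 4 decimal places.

N = 1960; stratum weights W_h = N_h/N.
p̂_st = Σ W_h p̂_h = (540·0.684 + 940·0.397 + 200·0.062 + 280·0.571)/1960 = 0.46674

p̂_st ≈ 0.4667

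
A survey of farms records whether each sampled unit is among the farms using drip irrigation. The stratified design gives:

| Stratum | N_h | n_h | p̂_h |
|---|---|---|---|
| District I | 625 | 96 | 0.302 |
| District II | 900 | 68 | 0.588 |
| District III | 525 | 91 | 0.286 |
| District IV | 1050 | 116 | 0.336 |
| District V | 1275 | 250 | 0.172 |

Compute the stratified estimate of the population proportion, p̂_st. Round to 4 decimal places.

p̂_st ≈ 0.3292

N = 4375; stratum weights W_h = N_h/N.
p̂_st = Σ W_h p̂_h = (625·0.302 + 900·0.588 + 525·0.286 + 1050·0.336 + 1275·0.172)/4375 = 0.32919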